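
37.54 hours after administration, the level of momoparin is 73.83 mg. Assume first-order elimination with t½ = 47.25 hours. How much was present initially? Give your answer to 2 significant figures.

Number of half-lives elapsed: n = 37.54/47.25 ≈ 0.7945.
A₀ = A × 2^n = 73.83 × 2^0.7945 = 73.83 × 1.7345 ≈ 128.06 mg.

130 mg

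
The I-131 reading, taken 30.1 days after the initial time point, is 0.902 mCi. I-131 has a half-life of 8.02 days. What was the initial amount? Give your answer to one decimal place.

Number of half-lives elapsed: n = 30.1/8.02 ≈ 3.7531.
A₀ = A × 2^n = 0.902 × 2^3.7531 = 0.902 × 13.483 ≈ 12.162 mCi.

12.2 mCi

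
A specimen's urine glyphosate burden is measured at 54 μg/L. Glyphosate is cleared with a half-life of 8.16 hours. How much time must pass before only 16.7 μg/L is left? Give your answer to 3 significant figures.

13.8 hours

Fraction remaining = 16.7/54 ≈ 0.30926.
n = log₂(54/16.7) = ln(3.2335)/ln 2 ≈ 1.6931 half-lives.
t = n × t½ = 1.6931 × 8.16 ≈ 13.816 hours.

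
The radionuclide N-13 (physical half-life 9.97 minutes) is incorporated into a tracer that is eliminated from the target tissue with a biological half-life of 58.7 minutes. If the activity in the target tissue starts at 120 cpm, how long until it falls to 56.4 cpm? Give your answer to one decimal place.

1/t_eff = 1/t_phys + 1/t_biol = 1/9.97 + 1/58.7 = 0.11734 per minute.
t_eff = 9.97 × 58.7 / (9.97 + 58.7) ≈ 8.5225 minutes.
n = log₂(120/56.4) ≈ 1.0893; t = 1.0893 × 8.5225 ≈ 9.2833 minutes.

9.3 minutes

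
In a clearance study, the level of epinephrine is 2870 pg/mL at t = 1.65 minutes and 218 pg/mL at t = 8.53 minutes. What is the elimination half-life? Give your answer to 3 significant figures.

1.85 minutes

Over Δt = 8.53 − 1.65 = 6.88 minutes, the level fell by a factor of 2870/218 ≈ 13.165.
n = log₂(13.165) ≈ 3.7187 half-lives, so t½ = 6.88/3.7187 ≈ 1.8501 minutes.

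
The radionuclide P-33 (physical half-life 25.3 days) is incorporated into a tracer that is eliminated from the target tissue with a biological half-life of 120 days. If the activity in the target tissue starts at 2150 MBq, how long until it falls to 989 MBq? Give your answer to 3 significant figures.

1/t_eff = 1/t_phys + 1/t_biol = 1/25.3 + 1/120 = 0.047859 per day.
t_eff = 25.3 × 120 / (25.3 + 120) ≈ 20.895 days.
n = log₂(2150/989) ≈ 1.1203; t = 1.1203 × 20.895 ≈ 23.408 days.

23.4 days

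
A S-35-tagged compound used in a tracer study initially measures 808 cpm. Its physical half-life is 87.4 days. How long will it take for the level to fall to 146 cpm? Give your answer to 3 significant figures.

Fraction remaining = 146/808 ≈ 0.18069.
n = log₂(808/146) = ln(5.5342)/ln 2 ≈ 2.4684 half-lives.
t = n × t½ = 2.4684 × 87.4 ≈ 215.74 days.

216 days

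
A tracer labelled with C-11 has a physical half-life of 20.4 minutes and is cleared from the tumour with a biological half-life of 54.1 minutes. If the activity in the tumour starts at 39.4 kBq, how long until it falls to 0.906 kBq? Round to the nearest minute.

81 minutes

1/t_eff = 1/t_phys + 1/t_biol = 1/20.4 + 1/54.1 = 0.067504 per minute.
t_eff = 20.4 × 54.1 / (20.4 + 54.1) ≈ 14.814 minutes.
n = log₂(39.4/0.906) ≈ 5.4425; t = 5.4425 × 14.814 ≈ 80.626 minutes.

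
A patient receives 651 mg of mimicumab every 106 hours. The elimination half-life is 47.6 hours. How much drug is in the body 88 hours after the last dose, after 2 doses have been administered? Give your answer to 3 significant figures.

The 2 doses were given 194, 88 hours ago.
Total = 651·(1/2)^(194/47.6) + 651·(1/2)^(88/47.6)
      = 38.609 + 180.74 ≈ 219.35 mg.

219 mg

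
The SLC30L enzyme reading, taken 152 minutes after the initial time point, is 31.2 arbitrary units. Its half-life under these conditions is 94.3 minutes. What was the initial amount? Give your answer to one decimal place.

95.4 arbitrary units

Number of half-lives elapsed: n = 152/94.3 ≈ 1.6119.
A₀ = A × 2^n = 31.2 × 2^1.6119 = 31.2 × 3.0565 ≈ 95.363 arbitrary units.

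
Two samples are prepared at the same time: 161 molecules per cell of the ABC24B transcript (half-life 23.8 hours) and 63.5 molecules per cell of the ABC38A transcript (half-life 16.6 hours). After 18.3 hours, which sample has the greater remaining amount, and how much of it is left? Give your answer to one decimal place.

ABC24B transcript: 161 × (1/2)^0.76891 ≈ 94.485 molecules per cell.
ABC38A transcript: 63.5 × (1/2)^1.1024 ≈ 29.574 molecules per cell.
ABC24B transcript has more remaining, at ≈ 94.485 molecules per cell.

ABC24B transcript, 94.5 molecules per cell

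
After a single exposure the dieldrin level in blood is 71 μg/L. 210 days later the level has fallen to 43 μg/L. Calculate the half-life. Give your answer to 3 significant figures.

A/A₀ = 43/71 ≈ 0.60563.
n = log₂(1.6512) ≈ 0.72348 half-lives elapsed in 210 days.
t½ = 210/0.72348 ≈ 290.26 days.

290 days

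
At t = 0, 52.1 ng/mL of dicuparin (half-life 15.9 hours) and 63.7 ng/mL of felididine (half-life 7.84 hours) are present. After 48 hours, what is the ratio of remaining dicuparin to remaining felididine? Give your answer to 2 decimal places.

dicuparin: 52.1 × (1/2)^(48/15.9) = 52.1 × (1/2)^3.0189 ≈ 6.4279 ng/mL.
felididine: 63.7 × (1/2)^(48/7.84) = 63.7 × (1/2)^6.1224 ≈ 0.91432 ng/mL.
Ratio ≈ 6.4279 / 0.91432 ≈ 7.0302.

7.03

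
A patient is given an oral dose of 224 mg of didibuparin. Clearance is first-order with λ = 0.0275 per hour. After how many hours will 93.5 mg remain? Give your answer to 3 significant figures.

31.8 hours

t½ = ln 2 / λ = 0.69315 / 0.0275 ≈ 25.205 hours.
Fraction remaining = 93.5/224 ≈ 0.41741.
n = log₂(224/93.5) = ln(2.3957)/ln 2 ≈ 1.2605 half-lives.
t = n × t½ = 1.2605 × 25.205 ≈ 31.77 hours.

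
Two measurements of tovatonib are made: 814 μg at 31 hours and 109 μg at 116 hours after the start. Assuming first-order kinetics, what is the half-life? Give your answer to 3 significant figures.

29.3 hours

Over Δt = 116 − 31 = 85 hours, the level fell by a factor of 814/109 ≈ 7.4679.
n = log₂(7.4679) ≈ 2.9007 half-lives, so t½ = 85/2.9007 ≈ 29.303 hours.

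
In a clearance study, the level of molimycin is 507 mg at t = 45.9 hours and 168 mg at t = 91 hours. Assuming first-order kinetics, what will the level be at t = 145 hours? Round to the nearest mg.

Over Δt = 91 − 45.9 = 45.1 hours, the level fell by a factor of 507/168 ≈ 3.0179.
n = log₂(3.0179) ≈ 1.5935 half-lives, so t½ = 45.1/1.5935 ≈ 28.302 hours.
From t = 91 to t = 145: 168 × (1/2)^((145−91)/28.302) ≈ 44.766 mg.

45 mg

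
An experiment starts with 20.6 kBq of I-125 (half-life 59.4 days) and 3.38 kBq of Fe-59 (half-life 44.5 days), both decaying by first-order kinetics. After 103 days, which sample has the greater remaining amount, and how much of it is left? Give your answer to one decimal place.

I-125: 20.6 × (1/2)^1.734 ≈ 6.1927 kBq.
Fe-59: 3.38 × (1/2)^2.3146 ≈ 0.67944 kBq.
I-125 has more remaining, at ≈ 6.1927 kBq.

I-125, 6.2 kBq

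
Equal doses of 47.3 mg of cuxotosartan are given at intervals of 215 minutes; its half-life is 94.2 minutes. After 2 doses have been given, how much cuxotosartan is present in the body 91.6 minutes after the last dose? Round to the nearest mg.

29 mg

The 2 doses were given 306.6, 91.6 minutes ago.
Total = 47.3·(1/2)^(306.6/94.2) + 47.3·(1/2)^(91.6/94.2)
      = 4.9554 + 24.107 ≈ 29.062 mg.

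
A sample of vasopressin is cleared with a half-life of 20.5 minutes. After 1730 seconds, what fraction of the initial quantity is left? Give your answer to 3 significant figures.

1730 seconds = 28.8333 minutes.
n = 28.8333/20.5 ≈ 1.4065 half-lives.
Fraction remaining = (1/2)^1.4065 ≈ 0.37722.

0.377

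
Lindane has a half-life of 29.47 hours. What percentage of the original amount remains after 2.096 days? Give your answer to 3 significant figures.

2.096 days = 50.304 hours.
n = 50.304/29.47 ≈ 1.707 half-lives.
Fraction remaining = (1/2)^1.707 ≈ 0.30631, i.e. 30.631%.

30.6%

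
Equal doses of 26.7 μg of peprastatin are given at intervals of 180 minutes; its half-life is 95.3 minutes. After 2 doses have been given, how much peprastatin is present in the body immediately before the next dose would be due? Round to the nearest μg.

The 2 doses were given 360, 180 minutes ago.
Total = 26.7·(1/2)^(360/95.3) + 26.7·(1/2)^(180/95.3)
      = 1.947 + 7.21 ≈ 9.1569 μg.

9 μg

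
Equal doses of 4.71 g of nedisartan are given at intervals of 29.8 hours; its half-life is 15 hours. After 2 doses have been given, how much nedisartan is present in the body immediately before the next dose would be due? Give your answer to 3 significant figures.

The 2 doses were given 59.6, 29.8 hours ago.
Total = 4.71·(1/2)^(59.6/15) + 4.71·(1/2)^(29.8/15)
      = 0.29987 + 1.1884 ≈ 1.4883 g.

1.49 g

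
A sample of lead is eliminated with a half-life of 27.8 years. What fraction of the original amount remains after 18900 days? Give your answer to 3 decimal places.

18900 days = 51.7808 years.
n = 51.7808/27.8 ≈ 1.8626 half-lives.
Fraction remaining = (1/2)^1.8626 ≈ 0.27498.

0.275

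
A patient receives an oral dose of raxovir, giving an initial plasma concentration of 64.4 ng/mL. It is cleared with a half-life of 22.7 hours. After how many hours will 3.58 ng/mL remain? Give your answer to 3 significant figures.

Fraction remaining = 3.58/64.4 ≈ 0.05559.
n = log₂(64.4/3.58) = ln(17.989)/ln 2 ≈ 4.169 half-lives.
t = n × t½ = 4.169 × 22.7 ≈ 94.637 hours.

94.6 hours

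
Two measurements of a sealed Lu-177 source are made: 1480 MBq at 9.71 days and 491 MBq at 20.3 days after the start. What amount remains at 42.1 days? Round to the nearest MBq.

51 MBq

Over Δt = 20.3 − 9.71 = 10.59 days, the level fell by a factor of 1480/491 ≈ 3.0143.
n = log₂(3.0143) ≈ 1.5918 half-lives, so t½ = 10.59/1.5918 ≈ 6.6528 days.
From t = 20.3 to t = 42.1: 491 × (1/2)^((42.1−20.3)/6.6528) ≈ 50.66 MBq.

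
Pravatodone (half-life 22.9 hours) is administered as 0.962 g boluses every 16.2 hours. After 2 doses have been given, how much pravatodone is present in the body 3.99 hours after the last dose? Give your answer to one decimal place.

1.4 g

The 2 doses were given 20.19, 3.99 hours ago.
Total = 0.962·(1/2)^(20.19/22.9) + 0.962·(1/2)^(3.99/22.9)
      = 0.52212 + 0.85256 ≈ 1.3747 g.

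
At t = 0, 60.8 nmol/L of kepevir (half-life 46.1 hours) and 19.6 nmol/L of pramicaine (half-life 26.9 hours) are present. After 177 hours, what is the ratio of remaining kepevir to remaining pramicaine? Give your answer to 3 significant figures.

kepevir: 60.8 × (1/2)^(177/46.1) = 60.8 × (1/2)^3.8395 ≈ 4.2472 nmol/L.
pramicaine: 19.6 × (1/2)^(177/26.9) = 19.6 × (1/2)^6.5799 ≈ 0.20488 nmol/L.
Ratio ≈ 4.2472 / 0.20488 ≈ 20.73.

20.7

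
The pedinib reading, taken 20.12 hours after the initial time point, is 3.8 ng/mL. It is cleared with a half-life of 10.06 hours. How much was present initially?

Number of half-lives elapsed: n = 20.12/10.06 ≈ 2.
A₀ = A × 2^n = 3.8 × 2^2 = 3.8 × 4 ≈ 15.2 ng/mL.

15.2 ng/mL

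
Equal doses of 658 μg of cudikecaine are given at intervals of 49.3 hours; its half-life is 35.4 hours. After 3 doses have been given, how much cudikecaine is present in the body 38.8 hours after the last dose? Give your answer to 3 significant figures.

470 μg

The 3 doses were given 137.4, 88.1, 38.8 hours ago.
Total = 658·(1/2)^(137.4/35.4) + 658·(1/2)^(88.1/35.4) + 658·(1/2)^(38.8/35.4)
      = 44.65 + 117.23 + 307.81 ≈ 469.69 μg.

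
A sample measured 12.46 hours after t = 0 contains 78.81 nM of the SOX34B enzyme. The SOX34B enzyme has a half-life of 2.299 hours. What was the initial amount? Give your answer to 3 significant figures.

3370 nM

Number of half-lives elapsed: n = 12.46/2.299 ≈ 5.4197.
A₀ = A × 2^n = 78.81 × 2^5.4197 = 78.81 × 42.806 ≈ 3373.6 nM.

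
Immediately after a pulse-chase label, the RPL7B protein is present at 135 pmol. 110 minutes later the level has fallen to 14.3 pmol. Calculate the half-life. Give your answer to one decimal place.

34.0 minutes

A/A₀ = 14.3/135 ≈ 0.10593.
n = log₂(9.4406) ≈ 3.2389 half-lives elapsed in 110 minutes.
t½ = 110/3.2389 ≈ 33.962 minutes.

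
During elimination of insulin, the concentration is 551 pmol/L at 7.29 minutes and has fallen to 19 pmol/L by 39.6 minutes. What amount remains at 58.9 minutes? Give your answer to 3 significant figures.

Over Δt = 39.6 − 7.29 = 32.31 minutes, the level fell by a factor of 551/19 ≈ 29.
n = log₂(29) ≈ 4.858 half-lives, so t½ = 32.31/4.858 ≈ 6.6509 minutes.
From t = 39.6 to t = 58.9: 19 × (1/2)^((58.9−39.6)/6.6509) ≈ 2.5422 pmol/L.

2.54 pmol/L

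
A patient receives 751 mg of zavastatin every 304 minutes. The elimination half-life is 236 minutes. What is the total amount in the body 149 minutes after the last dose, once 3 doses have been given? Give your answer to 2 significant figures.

The 3 doses were given 757, 453, 149 minutes ago.
Total = 751·(1/2)^(757/236) + 751·(1/2)^(453/236) + 751·(1/2)^(149/236)
      = 81.292 + 198.53 + 484.82 ≈ 764.64 mg.

760 mg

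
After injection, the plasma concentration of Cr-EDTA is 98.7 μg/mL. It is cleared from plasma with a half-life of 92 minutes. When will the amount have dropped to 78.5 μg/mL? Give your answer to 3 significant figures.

30.4 minutes

Fraction remaining = 78.5/98.7 ≈ 0.79534.
n = log₂(98.7/78.5) = ln(1.2573)/ln 2 ≈ 0.33036 half-lives.
t = n × t½ = 0.33036 × 92 ≈ 30.393 minutes.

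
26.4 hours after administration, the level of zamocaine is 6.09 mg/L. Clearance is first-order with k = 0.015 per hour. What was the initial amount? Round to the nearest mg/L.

9 mg/L

t½ = ln 2 / k = 0.69315 / 0.015 ≈ 46.21 hours.
Number of half-lives elapsed: n = 26.4/46.21 ≈ 0.57131.
A₀ = A × 2^n = 6.09 × 2^0.57131 = 6.09 × 1.4859 ≈ 9.0489 mg/L.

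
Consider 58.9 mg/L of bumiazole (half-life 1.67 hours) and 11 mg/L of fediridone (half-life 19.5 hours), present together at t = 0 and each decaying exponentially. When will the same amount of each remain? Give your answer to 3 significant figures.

4.42 hours

Set 58.9·(1/2)^(t/1.67) = 11·(1/2)^(t/19.5).
Taking log₂: log₂(58.9/11) = t·(1/1.67 − 1/19.5).
log₂(5.3545) = 2.4208; 1/1.67 − 1/19.5 = 0.54752.
t = 2.4208 / 0.54752 ≈ 4.4213 hours.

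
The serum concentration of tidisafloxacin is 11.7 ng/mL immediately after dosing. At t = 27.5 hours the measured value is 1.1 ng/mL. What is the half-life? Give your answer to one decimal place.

8.1 hours

A/A₀ = 1.1/11.7 ≈ 0.094017.
n = log₂(10.636) ≈ 3.4109 half-lives elapsed in 27.5 hours.
t½ = 27.5/3.4109 ≈ 8.0623 hours.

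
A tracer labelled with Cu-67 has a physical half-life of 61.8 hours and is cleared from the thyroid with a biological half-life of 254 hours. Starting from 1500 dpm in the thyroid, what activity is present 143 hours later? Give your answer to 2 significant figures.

1/t_eff = 1/t_phys + 1/t_biol = 1/61.8 + 1/254 = 0.020118 per hour.
t_eff = 61.8 × 254 / (61.8 + 254) ≈ 49.706 hours.
Remaining = 1500 × (1/2)^(143/49.706) = 1500 × (1/2)^2.8769 ≈ 204.2 dpm.

200 dpm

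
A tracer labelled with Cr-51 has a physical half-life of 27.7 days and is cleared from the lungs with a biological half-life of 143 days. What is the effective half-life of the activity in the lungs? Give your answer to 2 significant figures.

23 days

1/t_eff = 1/t_phys + 1/t_biol = 1/27.7 + 1/143 = 0.043094 per day.
t_eff = 27.7 × 143 / (27.7 + 143) ≈ 23.205 days.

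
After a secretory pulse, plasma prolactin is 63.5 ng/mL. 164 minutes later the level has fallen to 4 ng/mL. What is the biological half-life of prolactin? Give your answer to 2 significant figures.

A/A₀ = 4/63.5 ≈ 0.062992.
n = log₂(15.875) ≈ 3.9887 half-lives elapsed in 164 minutes.
t½ = 164/3.9887 ≈ 41.116 minutes.

41 minutes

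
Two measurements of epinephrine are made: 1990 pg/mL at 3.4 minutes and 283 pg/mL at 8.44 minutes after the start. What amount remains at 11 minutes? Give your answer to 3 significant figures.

105 pg/mL

Over Δt = 8.44 − 3.4 = 5.04 minutes, the level fell by a factor of 1990/283 ≈ 7.0318.
n = log₂(7.0318) ≈ 2.8139 half-lives, so t½ = 5.04/2.8139 ≈ 1.7911 minutes.
From t = 8.44 to t = 11: 283 × (1/2)^((11−8.44)/1.7911) ≈ 105.08 pg/mL.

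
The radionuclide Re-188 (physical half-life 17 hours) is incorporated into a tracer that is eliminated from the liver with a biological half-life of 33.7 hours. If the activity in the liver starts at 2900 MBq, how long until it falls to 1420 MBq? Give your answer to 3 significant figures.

1/t_eff = 1/t_phys + 1/t_biol = 1/17 + 1/33.7 = 0.088497 per hour.
t_eff = 17 × 33.7 / (17 + 33.7) ≈ 11.3 hours.
n = log₂(2900/1420) ≈ 1.0302; t = 1.0302 × 11.3 ≈ 11.641 hours.

11.6 hours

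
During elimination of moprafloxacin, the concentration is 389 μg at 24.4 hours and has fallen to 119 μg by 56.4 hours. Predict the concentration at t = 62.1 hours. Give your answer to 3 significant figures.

Over Δt = 56.4 − 24.4 = 32 hours, the level fell by a factor of 389/119 ≈ 3.2689.
n = log₂(3.2689) ≈ 1.7088 half-lives, so t½ = 32/1.7088 ≈ 18.726 hours.
From t = 56.4 to t = 62.1: 119 × (1/2)^((62.1−56.4)/18.726) ≈ 96.365 μg.

96.4 μg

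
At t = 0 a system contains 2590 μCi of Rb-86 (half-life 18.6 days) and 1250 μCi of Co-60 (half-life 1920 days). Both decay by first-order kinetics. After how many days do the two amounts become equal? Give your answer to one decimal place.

19.7 days

Set 2590·(1/2)^(t/18.6) = 1250·(1/2)^(t/1920).
Taking log₂: log₂(2590/1250) = t·(1/18.6 − 1/1920).
log₂(2.072) = 1.051; 1/18.6 − 1/1920 = 0.053243.
t = 1.051 / 0.053243 ≈ 19.74 days.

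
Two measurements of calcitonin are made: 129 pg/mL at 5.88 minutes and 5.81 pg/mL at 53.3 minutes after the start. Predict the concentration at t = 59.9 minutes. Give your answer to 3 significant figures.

Over Δt = 53.3 − 5.88 = 47.42 minutes, the level fell by a factor of 129/5.81 ≈ 22.203.
n = log₂(22.203) ≈ 4.4727 half-lives, so t½ = 47.42/4.4727 ≈ 10.602 minutes.
From t = 53.3 to t = 59.9: 5.81 × (1/2)^((59.9−53.3)/10.602) ≈ 3.7738 pg/mL.

3.77 pg/mL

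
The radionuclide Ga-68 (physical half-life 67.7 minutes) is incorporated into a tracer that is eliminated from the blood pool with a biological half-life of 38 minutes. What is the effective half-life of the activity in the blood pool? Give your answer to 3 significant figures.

24.3 minutes

1/t_eff = 1/t_phys + 1/t_biol = 1/67.7 + 1/38 = 0.041087 per minute.
t_eff = 67.7 × 38 / (67.7 + 38) ≈ 24.339 minutes.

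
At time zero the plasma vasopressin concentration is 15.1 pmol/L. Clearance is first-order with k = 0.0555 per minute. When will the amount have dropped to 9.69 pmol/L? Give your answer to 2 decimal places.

t½ = ln 2 / k = 0.69315 / 0.0555 ≈ 12.489 minutes.
Fraction remaining = 9.69/15.1 ≈ 0.64172.
n = log₂(15.1/9.69) = ln(1.5583)/ln 2 ≈ 0.63998 half-lives.
t = n × t½ = 0.63998 × 12.489 ≈ 7.9928 minutes.

7.99 minutes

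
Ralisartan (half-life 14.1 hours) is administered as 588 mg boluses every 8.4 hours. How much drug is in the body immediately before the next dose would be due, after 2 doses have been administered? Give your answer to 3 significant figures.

647 mg

The 2 doses were given 16.8, 8.4 hours ago.
Total = 588·(1/2)^(16.8/14.1) + 588·(1/2)^(8.4/14.1)
      = 257.46 + 389.08 ≈ 646.54 mg.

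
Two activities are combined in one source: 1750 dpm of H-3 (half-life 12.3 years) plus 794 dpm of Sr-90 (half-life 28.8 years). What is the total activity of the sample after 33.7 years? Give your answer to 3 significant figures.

H-3: 1750 × (1/2)^(33.7/12.3) = 1750 × (1/2)^2.7398 ≈ 261.98 dpm.
Sr-90: 794 × (1/2)^(33.7/28.8) = 794 × (1/2)^1.1701 ≈ 352.84 dpm.
Total = 261.98 + 352.84 ≈ 614.81 dpm.

615 dpm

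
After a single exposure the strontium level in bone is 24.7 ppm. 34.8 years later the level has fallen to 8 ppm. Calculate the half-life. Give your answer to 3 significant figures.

21.4 years

A/A₀ = 8/24.7 ≈ 0.32389.
n = log₂(3.0875) ≈ 1.6264 half-lives elapsed in 34.8 years.
t½ = 34.8/1.6264 ≈ 21.396 years.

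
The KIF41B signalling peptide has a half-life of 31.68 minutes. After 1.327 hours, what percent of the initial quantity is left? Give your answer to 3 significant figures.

17.5%

1.327 hours = 79.62 minutes.
n = 79.62/31.68 ≈ 2.5133 half-lives.
Fraction remaining = (1/2)^2.5133 ≈ 0.17516, i.e. 17.516%.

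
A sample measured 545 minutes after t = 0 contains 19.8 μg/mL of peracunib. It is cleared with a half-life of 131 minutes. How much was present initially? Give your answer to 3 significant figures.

Number of half-lives elapsed: n = 545/131 ≈ 4.1603.
A₀ = A × 2^n = 19.8 × 2^4.1603 = 19.8 × 17.88 ≈ 354.03 μg/mL.

354 μg/mL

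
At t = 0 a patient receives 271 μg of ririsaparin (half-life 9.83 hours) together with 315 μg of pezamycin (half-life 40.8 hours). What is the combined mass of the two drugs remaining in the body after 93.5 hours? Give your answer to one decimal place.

64.7 μg

ririsaparin: 271 × (1/2)^(93.5/9.83) = 271 × (1/2)^9.5117 ≈ 0.37125 μg.
pezamycin: 315 × (1/2)^(93.5/40.8) = 315 × (1/2)^2.2917 ≈ 64.335 μg.
Total = 0.37125 + 64.335 ≈ 64.707 μg.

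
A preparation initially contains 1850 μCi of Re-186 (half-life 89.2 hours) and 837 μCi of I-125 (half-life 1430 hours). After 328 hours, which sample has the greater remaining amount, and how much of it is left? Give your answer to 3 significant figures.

I-125, 714 μCi

Re-186: 1850 × (1/2)^3.6771 ≈ 144.63 μCi.
I-125: 837 × (1/2)^0.22937 ≈ 713.97 μCi.
I-125 has more remaining, at ≈ 713.97 μCi.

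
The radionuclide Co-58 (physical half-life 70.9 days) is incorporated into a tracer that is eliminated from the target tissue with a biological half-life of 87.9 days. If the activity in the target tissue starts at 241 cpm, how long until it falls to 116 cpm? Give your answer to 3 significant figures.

1/t_eff = 1/t_phys + 1/t_biol = 1/70.9 + 1/87.9 = 0.025481 per day.
t_eff = 70.9 × 87.9 / (70.9 + 87.9) ≈ 39.245 days.
n = log₂(241/116) ≈ 1.0549; t = 1.0549 × 39.245 ≈ 41.4 days.

41.4 days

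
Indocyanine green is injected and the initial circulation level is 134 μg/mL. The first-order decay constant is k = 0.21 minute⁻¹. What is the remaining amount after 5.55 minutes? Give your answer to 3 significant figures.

t½ = ln 2 / k = 0.69315 / 0.21 ≈ 3.3007 minutes.
Number of half-lives: n = 5.55/3.3007 ≈ 1.6815.
Remaining = 134 × (1/2)^1.6815 = 134 × 0.31177 ≈ 41.777 μg/mL.

41.8 μg/mL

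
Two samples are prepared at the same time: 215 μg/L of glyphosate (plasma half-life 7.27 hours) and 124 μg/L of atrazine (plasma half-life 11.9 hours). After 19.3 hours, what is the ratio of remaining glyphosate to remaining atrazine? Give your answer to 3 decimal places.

glyphosate: 215 × (1/2)^(19.3/7.27) = 215 × (1/2)^2.6547 ≈ 34.141 μg/L.
atrazine: 124 × (1/2)^(19.3/11.9) = 124 × (1/2)^1.6218 ≈ 40.29 μg/L.
Ratio ≈ 34.141 / 40.29 ≈ 0.84739.

0.847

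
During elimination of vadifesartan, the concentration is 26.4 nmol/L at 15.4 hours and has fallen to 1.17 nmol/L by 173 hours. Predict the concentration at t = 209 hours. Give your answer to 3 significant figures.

0.574 nmol/L

Over Δt = 173 − 15.4 = 157.6 hours, the level fell by a factor of 26.4/1.17 ≈ 22.564.
n = log₂(22.564) ≈ 4.496 half-lives, so t½ = 157.6/4.496 ≈ 35.054 hours.
From t = 173 to t = 209: 1.17 × (1/2)^((209−173)/35.054) ≈ 0.57416 nmol/L.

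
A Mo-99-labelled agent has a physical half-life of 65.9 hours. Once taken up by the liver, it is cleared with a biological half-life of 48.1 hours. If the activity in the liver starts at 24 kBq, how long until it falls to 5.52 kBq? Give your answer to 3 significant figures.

59.0 hours

1/t_eff = 1/t_phys + 1/t_biol = 1/65.9 + 1/48.1 = 0.035965 per hour.
t_eff = 65.9 × 48.1 / (65.9 + 48.1) ≈ 27.805 hours.
n = log₂(24/5.52) ≈ 2.1203; t = 2.1203 × 27.805 ≈ 58.955 hours.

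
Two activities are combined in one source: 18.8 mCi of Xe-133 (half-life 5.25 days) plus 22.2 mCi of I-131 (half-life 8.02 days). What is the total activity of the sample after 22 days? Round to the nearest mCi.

Xe-133: 18.8 × (1/2)^(22/5.25) = 18.8 × (1/2)^4.1905 ≈ 1.0297 mCi.
I-131: 22.2 × (1/2)^(22/8.02) = 22.2 × (1/2)^2.7431 ≈ 3.3158 mCi.
Total = 1.0297 + 3.3158 ≈ 4.3454 mCi.

4 mCi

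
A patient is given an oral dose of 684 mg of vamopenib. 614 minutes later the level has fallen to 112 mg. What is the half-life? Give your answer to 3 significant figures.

235 minutes

A/A₀ = 112/684 ≈ 0.16374.
n = log₂(6.1071) ≈ 2.6105 half-lives elapsed in 614 minutes.
t½ = 614/2.6105 ≈ 235.2 minutes.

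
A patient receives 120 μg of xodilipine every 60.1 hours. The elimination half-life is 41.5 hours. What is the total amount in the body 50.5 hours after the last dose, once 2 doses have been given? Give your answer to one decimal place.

70.5 μg

The 2 doses were given 110.6, 50.5 hours ago.
Total = 120·(1/2)^(110.6/41.5) + 120·(1/2)^(50.5/41.5)
      = 18.92 + 51.626 ≈ 70.546 μg.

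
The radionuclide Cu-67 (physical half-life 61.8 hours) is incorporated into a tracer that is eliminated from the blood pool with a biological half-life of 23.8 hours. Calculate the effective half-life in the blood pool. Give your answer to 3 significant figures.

17.2 hours

1/t_eff = 1/t_phys + 1/t_biol = 1/61.8 + 1/23.8 = 0.058198 per hour.
t_eff = 61.8 × 23.8 / (61.8 + 23.8) ≈ 17.183 hours.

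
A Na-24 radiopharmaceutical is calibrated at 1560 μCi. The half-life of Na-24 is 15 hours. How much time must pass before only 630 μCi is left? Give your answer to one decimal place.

19.6 hours

Fraction remaining = 630/1560 ≈ 0.40385.
n = log₂(1560/630) = ln(2.4762)/ln 2 ≈ 1.3081 half-lives.
t = n × t½ = 1.3081 × 15 ≈ 19.622 hours.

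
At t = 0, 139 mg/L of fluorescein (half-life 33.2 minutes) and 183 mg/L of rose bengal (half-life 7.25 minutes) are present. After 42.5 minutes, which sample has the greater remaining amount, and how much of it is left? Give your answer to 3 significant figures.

fluorescein, 57.2 mg/L

fluorescein: 139 × (1/2)^1.2801 ≈ 57.235 mg/L.
rose bengal: 183 × (1/2)^5.8621 ≈ 3.1462 mg/L.
Fluorescein has more remaining, at ≈ 57.235 mg/L.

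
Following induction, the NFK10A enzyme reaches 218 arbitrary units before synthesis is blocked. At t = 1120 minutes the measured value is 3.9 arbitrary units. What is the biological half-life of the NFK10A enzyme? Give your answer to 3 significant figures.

A/A₀ = 3.9/218 ≈ 0.01789.
n = log₂(55.897) ≈ 5.8047 half-lives elapsed in 1120 minutes.
t½ = 1120/5.8047 ≈ 192.95 minutes.

193 minutes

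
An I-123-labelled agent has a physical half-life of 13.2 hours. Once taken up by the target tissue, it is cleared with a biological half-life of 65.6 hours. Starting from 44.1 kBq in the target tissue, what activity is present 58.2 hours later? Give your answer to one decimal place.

1/t_eff = 1/t_phys + 1/t_biol = 1/13.2 + 1/65.6 = 0.091001 per hour.
t_eff = 13.2 × 65.6 / (13.2 + 65.6) ≈ 10.989 hours.
Remaining = 44.1 × (1/2)^(58.2/10.989) = 44.1 × (1/2)^5.2963 ≈ 1.1223 kBq.

1.1 kBq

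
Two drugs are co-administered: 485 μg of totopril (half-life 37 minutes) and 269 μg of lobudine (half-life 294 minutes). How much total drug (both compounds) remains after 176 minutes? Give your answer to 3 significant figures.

196 μg

totopril: 485 × (1/2)^(176/37) = 485 × (1/2)^4.7568 ≈ 17.94 μg.
lobudine: 269 × (1/2)^(176/294) = 269 × (1/2)^0.59864 ≈ 177.64 μg.
Total = 17.94 + 177.64 ≈ 195.58 μg.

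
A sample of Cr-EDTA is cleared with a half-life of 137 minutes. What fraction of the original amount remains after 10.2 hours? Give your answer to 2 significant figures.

10.2 hours = 612 minutes.
n = 612/137 ≈ 4.4672 half-lives.
Fraction remaining = (1/2)^4.4672 ≈ 0.045212.

0.045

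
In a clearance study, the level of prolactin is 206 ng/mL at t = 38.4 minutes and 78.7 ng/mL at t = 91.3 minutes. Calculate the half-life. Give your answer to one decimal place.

38.1 minutes

Over Δt = 91.3 − 38.4 = 52.9 minutes, the level fell by a factor of 206/78.7 ≈ 2.6175.
n = log₂(2.6175) ≈ 1.3882 half-lives, so t½ = 52.9/1.3882 ≈ 38.107 minutes.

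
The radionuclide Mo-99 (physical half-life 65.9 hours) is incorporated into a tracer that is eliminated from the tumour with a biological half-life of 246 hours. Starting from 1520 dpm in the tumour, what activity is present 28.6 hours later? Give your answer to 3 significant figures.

1/t_eff = 1/t_phys + 1/t_biol = 1/65.9 + 1/246 = 0.01924 per hour.
t_eff = 65.9 × 246 / (65.9 + 246) ≈ 51.976 hours.
Remaining = 1520 × (1/2)^(28.6/51.976) = 1520 × (1/2)^0.55025 ≈ 1038 dpm.

1040 dpm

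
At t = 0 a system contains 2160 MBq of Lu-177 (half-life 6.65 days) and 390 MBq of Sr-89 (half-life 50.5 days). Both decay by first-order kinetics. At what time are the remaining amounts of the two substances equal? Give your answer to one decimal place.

18.9 days

Set 2160·(1/2)^(t/6.65) = 390·(1/2)^(t/50.5).
Taking log₂: log₂(2160/390) = t·(1/6.65 − 1/50.5).
log₂(5.5385) = 2.4695; 1/6.65 − 1/50.5 = 0.13057.
t = 2.4695 / 0.13057 ≈ 18.913 days.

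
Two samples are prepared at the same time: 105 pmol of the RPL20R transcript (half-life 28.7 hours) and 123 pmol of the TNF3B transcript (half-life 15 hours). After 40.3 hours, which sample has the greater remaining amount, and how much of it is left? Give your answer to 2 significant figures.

RPL20R transcript, 40 pmol

RPL20R transcript: 105 × (1/2)^1.4042 ≈ 39.672 pmol.
TNF3B transcript: 123 × (1/2)^2.6867 ≈ 19.105 pmol.
RPL20R transcript has more remaining, at ≈ 39.672 pmol.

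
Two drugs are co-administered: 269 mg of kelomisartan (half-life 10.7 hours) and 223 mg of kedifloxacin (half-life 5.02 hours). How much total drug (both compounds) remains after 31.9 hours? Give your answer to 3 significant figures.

36.8 mg

kelomisartan: 269 × (1/2)^(31.9/10.7) = 269 × (1/2)^2.9813 ≈ 34.063 mg.
kedifloxacin: 223 × (1/2)^(31.9/5.02) = 223 × (1/2)^6.3546 ≈ 2.7251 mg.
Total = 34.063 + 2.7251 ≈ 36.789 mg.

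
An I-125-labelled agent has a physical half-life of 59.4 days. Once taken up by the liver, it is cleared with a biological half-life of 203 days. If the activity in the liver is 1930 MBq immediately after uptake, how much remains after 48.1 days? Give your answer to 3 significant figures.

1/t_eff = 1/t_phys + 1/t_biol = 1/59.4 + 1/203 = 0.021761 per day.
t_eff = 59.4 × 203 / (59.4 + 203) ≈ 45.954 days.
Remaining = 1930 × (1/2)^(48.1/45.954) = 1930 × (1/2)^1.0467 ≈ 934.26 MBq.

934 MBq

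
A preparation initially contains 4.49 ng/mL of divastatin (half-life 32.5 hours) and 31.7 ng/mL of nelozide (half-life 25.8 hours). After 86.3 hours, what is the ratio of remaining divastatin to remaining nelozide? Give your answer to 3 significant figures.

0.228

divastatin: 4.49 × (1/2)^(86.3/32.5) = 4.49 × (1/2)^2.6554 ≈ 0.71268 ng/mL.
nelozide: 31.7 × (1/2)^(86.3/25.8) = 31.7 × (1/2)^3.345 ≈ 3.1198 ng/mL.
Ratio ≈ 0.71268 / 3.1198 ≈ 0.22844.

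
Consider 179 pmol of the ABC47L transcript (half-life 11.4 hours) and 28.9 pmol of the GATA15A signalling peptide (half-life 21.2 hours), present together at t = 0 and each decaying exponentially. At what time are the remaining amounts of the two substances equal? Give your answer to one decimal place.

Set 179·(1/2)^(t/11.4) = 28.9·(1/2)^(t/21.2).
Taking log₂: log₂(179/28.9) = t·(1/11.4 − 1/21.2).
log₂(6.1938) = 2.6308; 1/11.4 − 1/21.2 = 0.040549.
t = 2.6308 / 0.040549 ≈ 64.879 hours.

64.9 hours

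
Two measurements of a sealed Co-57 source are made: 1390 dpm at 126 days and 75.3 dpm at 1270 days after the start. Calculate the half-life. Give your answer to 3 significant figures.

Over Δt = 1270 − 126 = 1144 days, the level fell by a factor of 1390/75.3 ≈ 18.459.
n = log₂(18.459) ≈ 4.2063 half-lives, so t½ = 1144/4.2063 ≈ 271.97 days.

272 days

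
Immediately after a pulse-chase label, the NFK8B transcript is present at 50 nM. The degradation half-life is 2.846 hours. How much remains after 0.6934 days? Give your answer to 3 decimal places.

0.868 nM

Convert the elapsed time: 0.6934 days = 16.6416 hours.
Number of half-lives: n = 16.6416/2.846 ≈ 5.8474.
Remaining = 50 × (1/2)^5.8474 = 50 × 0.017369 ≈ 0.86844 nM.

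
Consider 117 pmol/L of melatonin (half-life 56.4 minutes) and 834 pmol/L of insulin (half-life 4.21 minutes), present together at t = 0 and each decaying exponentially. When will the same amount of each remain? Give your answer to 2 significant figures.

Set 117·(1/2)^(t/56.4) = 834·(1/2)^(t/4.21).
Taking log₂: log₂(117/834) = t·(1/56.4 − 1/4.21).
log₂(0.14029) = -2.8335; 1/56.4 − 1/4.21 = -0.2198.
t = -2.8335 / -0.2198 ≈ 12.891 minutes.

13 minutes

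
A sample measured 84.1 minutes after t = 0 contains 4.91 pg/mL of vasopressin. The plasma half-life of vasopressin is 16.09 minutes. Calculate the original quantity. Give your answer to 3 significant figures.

184 pg/mL

Number of half-lives elapsed: n = 84.1/16.09 ≈ 5.2268.
A₀ = A × 2^n = 4.91 × 2^5.2268 = 4.91 × 37.449 ≈ 183.87 pg/mL.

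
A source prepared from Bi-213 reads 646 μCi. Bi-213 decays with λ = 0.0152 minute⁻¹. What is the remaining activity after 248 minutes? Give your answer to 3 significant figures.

14.9 μCi

t½ = ln 2 / λ = 0.69315 / 0.0152 ≈ 45.602 minutes.
Number of half-lives: n = 248/45.602 ≈ 5.4384.
Remaining = 646 × (1/2)^5.4384 = 646 × 0.023061 ≈ 14.898 μCi.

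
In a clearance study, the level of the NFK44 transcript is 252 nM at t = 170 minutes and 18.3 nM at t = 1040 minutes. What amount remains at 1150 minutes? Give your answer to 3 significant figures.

13.1 nM

Over Δt = 1040 − 170 = 870 minutes, the level fell by a factor of 252/18.3 ≈ 13.77.
n = log₂(13.77) ≈ 3.7835 half-lives, so t½ = 870/3.7835 ≈ 229.95 minutes.
From t = 1040 to t = 1150: 18.3 × (1/2)^((1150−1040)/229.95) ≈ 13.135 nM.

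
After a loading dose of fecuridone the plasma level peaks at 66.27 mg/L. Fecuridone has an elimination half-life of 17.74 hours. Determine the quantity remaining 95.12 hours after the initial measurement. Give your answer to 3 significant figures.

1.61 mg/L

Number of half-lives: n = 95.12/17.74 ≈ 5.3619.
Remaining = 66.27 × (1/2)^5.3619 = 66.27 × 0.024317 ≈ 1.6115 mg/L.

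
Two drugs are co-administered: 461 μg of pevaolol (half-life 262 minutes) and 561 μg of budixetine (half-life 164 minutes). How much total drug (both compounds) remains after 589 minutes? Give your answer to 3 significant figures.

144 μg

pevaolol: 461 × (1/2)^(589/262) = 461 × (1/2)^2.2481 ≈ 97.042 μg.
budixetine: 561 × (1/2)^(589/164) = 561 × (1/2)^3.5915 ≈ 46.54 μg.
Total = 97.042 + 46.54 ≈ 143.58 μg.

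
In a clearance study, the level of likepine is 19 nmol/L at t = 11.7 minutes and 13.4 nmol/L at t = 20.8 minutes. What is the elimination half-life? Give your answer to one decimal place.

18.1 minutes

Over Δt = 20.8 − 11.7 = 9.1 minutes, the level fell by a factor of 19/13.4 ≈ 1.4179.
n = log₂(1.4179) ≈ 0.50377 half-lives, so t½ = 9.1/0.50377 ≈ 18.064 minutes.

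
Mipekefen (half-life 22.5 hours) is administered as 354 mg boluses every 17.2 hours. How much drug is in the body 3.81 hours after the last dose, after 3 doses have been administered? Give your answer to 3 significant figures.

The 3 doses were given 38.21, 21.01, 3.81 hours ago.
Total = 354·(1/2)^(38.21/22.5) + 354·(1/2)^(21.01/22.5) + 354·(1/2)^(3.81/22.5)
      = 109.09 + 185.31 + 314.8 ≈ 609.2 mg.

609 mg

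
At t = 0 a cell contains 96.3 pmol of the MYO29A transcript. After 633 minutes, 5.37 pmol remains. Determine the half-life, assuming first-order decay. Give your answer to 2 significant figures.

A/A₀ = 5.37/96.3 ≈ 0.055763.
n = log₂(17.933) ≈ 4.1645 half-lives elapsed in 633 minutes.
t½ = 633/4.1645 ≈ 152 minutes.

150 minutes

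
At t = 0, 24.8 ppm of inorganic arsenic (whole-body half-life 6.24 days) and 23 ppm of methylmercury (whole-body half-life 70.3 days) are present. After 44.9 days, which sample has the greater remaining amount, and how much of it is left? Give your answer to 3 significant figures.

methylmercury, 14.8 ppm

inorganic arsenic: 24.8 × (1/2)^7.1955 ≈ 0.16919 ppm.
methylmercury: 23 × (1/2)^0.63869 ≈ 14.773 ppm.
Methylmercury has more remaining, at ≈ 14.773 ppm.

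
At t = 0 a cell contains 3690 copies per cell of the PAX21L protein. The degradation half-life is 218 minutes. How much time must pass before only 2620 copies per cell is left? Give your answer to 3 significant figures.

108 minutes

Fraction remaining = 2620/3690 ≈ 0.71003.
n = log₂(3690/2620) = ln(1.4084)/ln 2 ≈ 0.49405 half-lives.
t = n × t½ = 0.49405 × 218 ≈ 107.7 minutes.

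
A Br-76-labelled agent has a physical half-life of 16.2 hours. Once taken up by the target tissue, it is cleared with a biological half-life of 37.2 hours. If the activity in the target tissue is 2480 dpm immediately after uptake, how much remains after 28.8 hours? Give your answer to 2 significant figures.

1/t_eff = 1/t_phys + 1/t_biol = 1/16.2 + 1/37.2 = 0.08861 per hour.
t_eff = 16.2 × 37.2 / (16.2 + 37.2) ≈ 11.285 hours.
Remaining = 2480 × (1/2)^(28.8/11.285) = 2480 × (1/2)^2.552 ≈ 422.89 dpm.

420 dpm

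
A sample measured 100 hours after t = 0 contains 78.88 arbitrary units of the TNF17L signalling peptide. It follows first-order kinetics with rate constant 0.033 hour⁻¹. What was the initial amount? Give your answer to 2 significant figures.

2100 arbitrary units

t½ = ln 2 / k = 0.69315 / 0.033 ≈ 21.004 hours.
Number of half-lives elapsed: n = 100/21.004 ≈ 4.7609.
A₀ = A × 2^n = 78.88 × 2^4.7609 = 78.88 × 27.113 ≈ 2138.6 arbitrary units.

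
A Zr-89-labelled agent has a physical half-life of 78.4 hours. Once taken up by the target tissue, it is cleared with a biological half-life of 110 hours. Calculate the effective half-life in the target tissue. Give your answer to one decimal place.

45.8 hours

1/t_eff = 1/t_phys + 1/t_biol = 1/78.4 + 1/110 = 0.021846 per hour.
t_eff = 78.4 × 110 / (78.4 + 110) ≈ 45.775 hours.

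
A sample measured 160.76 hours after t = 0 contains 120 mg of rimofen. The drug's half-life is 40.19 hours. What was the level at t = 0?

1920 mg

Number of half-lives elapsed: n = 160.76/40.19 ≈ 4.
A₀ = A × 2^n = 120 × 2^4 = 120 × 16 ≈ 1920 mg.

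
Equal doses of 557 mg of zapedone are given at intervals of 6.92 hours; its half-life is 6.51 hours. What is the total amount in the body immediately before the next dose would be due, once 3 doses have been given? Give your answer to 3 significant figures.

455 mg

The 3 doses were given 20.76, 13.84, 6.92 hours ago.
Total = 557·(1/2)^(20.76/6.51) + 557·(1/2)^(13.84/6.51) + 557·(1/2)^(6.92/6.51)
      = 61.079 + 127.61 + 266.6 ≈ 455.29 mg.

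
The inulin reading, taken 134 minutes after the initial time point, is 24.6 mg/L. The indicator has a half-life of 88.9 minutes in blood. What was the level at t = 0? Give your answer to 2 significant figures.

Number of half-lives elapsed: n = 134/88.9 ≈ 1.5073.
A₀ = A × 2^n = 24.6 × 2^1.5073 = 24.6 × 2.8428 ≈ 69.933 mg/L.

70 mg/L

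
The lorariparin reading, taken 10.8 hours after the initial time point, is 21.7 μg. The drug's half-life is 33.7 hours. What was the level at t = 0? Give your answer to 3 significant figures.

Number of half-lives elapsed: n = 10.8/33.7 ≈ 0.32047.
A₀ = A × 2^n = 21.7 × 2^0.32047 = 21.7 × 1.2487 ≈ 27.098 μg.

27.1 μg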